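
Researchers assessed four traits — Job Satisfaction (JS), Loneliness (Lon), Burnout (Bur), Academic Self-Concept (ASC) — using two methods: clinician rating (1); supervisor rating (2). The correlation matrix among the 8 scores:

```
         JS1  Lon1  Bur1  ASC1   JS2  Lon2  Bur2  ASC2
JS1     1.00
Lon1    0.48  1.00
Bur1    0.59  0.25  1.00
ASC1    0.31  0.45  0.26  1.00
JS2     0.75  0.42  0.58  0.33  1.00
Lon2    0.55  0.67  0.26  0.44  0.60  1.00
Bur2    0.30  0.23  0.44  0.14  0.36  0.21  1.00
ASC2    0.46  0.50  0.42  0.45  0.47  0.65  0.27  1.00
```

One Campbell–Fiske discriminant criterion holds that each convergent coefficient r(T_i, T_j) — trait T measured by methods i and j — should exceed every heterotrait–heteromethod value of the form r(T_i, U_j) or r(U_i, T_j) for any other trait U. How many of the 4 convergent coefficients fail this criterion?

2

Convergent coefficients and their comparison sets:
JS (methods 1·2): 0.75 vs {0.55, 0.42, 0.30, 0.58, 0.46, 0.33} → pass.
Lon (methods 1·2): 0.67 vs {0.42, 0.55, 0.23, 0.26, 0.50, 0.44} → pass.
Bur (methods 1·2): 0.44 vs {0.58, 0.30, 0.26, 0.23, 0.42, 0.14} → fail.
ASC (methods 1·2): 0.45 vs {0.33, 0.46, 0.44, 0.50, 0.14, 0.42} → fail.
2 of 4 fail.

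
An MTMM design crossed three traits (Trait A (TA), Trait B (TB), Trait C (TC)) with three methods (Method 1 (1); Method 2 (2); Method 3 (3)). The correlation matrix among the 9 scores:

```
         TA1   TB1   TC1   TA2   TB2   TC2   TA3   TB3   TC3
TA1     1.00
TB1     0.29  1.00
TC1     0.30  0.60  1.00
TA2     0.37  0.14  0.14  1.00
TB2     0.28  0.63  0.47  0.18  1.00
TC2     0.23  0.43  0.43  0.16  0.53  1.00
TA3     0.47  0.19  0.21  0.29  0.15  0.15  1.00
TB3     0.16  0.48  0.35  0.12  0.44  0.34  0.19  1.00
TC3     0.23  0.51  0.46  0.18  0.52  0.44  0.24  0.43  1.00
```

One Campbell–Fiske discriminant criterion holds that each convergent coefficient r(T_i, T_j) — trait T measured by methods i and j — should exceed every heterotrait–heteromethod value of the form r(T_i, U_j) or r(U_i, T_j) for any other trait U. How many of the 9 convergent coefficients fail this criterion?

Each convergent coefficient versus the relevant comparison correlations:
TA (methods 1·2): 0.37 vs {0.28, 0.14, 0.23, 0.14} → pass.
TA (methods 1·3): 0.47 vs {0.16, 0.19, 0.23, 0.21} → pass.
TA (methods 2·3): 0.29 vs {0.12, 0.15, 0.18, 0.15} → pass.
TB (methods 1·2): 0.63 vs {0.14, 0.28, 0.43, 0.47} → pass.
TB (methods 1·3): 0.48 vs {0.19, 0.16, 0.51, 0.35} → fail.
TB (methods 2·3): 0.44 vs {0.15, 0.12, 0.52, 0.34} → fail.
TC (methods 1·2): 0.43 vs {0.14, 0.23, 0.47, 0.43} → fail.
TC (methods 1·3): 0.46 vs {0.21, 0.23, 0.35, 0.51} → fail.
TC (methods 2·3): 0.44 vs {0.15, 0.18, 0.34, 0.52} → fail.
5 of 9 fail.

5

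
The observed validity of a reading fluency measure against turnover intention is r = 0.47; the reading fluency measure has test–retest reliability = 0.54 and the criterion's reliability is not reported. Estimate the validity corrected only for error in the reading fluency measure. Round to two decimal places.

0.64

Single correction: r_c = r_obs / √r_xx = 0.47 / √0.54 = 0.47 / 0.7348 ≈ 0.64.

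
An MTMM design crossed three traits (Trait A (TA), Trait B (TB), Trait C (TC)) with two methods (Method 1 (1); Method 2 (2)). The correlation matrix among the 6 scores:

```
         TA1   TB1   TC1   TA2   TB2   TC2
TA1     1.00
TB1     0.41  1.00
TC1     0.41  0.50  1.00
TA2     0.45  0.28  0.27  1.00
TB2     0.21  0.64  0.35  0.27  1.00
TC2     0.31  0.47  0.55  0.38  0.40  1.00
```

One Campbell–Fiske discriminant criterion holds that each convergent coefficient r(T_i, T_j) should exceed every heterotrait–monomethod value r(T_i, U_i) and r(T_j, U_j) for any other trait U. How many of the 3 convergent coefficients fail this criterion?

Checking each validity diagonal entry against its comparison values:
TA (methods 1·2): 0.45 vs {0.41, 0.27, 0.41, 0.38} → pass.
TB (methods 1·2): 0.64 vs {0.41, 0.27, 0.50, 0.40} → pass.
TC (methods 1·2): 0.55 vs {0.41, 0.38, 0.50, 0.40} → pass.
0 of 3 fail.

0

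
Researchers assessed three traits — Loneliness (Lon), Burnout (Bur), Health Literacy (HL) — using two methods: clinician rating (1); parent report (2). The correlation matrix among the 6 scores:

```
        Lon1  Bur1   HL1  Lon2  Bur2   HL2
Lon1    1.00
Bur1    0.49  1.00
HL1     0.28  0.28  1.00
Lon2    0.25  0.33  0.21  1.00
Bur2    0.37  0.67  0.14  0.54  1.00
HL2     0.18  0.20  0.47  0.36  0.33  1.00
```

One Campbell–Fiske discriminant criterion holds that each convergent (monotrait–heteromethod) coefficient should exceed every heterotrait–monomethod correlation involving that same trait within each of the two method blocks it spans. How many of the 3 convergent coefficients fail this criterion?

1

Checking each validity diagonal entry against its comparison values:
Lon (methods 1·2): 0.25 vs {0.49, 0.54, 0.28, 0.36} → fail.
Bur (methods 1·2): 0.67 vs {0.49, 0.54, 0.28, 0.33} → pass.
HL (methods 1·2): 0.47 vs {0.28, 0.36, 0.28, 0.33} → pass.
1 of 3 fail.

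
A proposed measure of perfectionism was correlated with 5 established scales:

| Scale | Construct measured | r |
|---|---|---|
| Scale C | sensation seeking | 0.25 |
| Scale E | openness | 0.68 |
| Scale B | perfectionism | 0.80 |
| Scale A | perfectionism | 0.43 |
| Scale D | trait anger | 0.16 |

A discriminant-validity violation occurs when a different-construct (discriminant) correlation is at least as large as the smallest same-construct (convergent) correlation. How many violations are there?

Convergent (same construct = perfectionism): Scale B, Scale A.
Smallest convergent = 0.43. Discriminant values: 0.25, 0.68, 0.16; count ≥ 0.43 → 1.

1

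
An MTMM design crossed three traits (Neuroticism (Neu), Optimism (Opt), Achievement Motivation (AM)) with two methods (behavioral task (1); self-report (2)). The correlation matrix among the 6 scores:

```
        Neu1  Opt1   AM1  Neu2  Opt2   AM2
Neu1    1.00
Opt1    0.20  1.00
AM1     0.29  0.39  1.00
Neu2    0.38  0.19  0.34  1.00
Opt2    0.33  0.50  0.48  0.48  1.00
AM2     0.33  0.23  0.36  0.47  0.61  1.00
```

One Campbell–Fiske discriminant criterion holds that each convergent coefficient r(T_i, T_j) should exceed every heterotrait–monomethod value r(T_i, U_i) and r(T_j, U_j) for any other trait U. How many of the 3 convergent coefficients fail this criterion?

3

Convergent coefficients and their comparison sets:
Neu (methods 1·2): 0.38 vs {0.20, 0.48, 0.29, 0.47} → fail.
Opt (methods 1·2): 0.50 vs {0.20, 0.48, 0.39, 0.61} → fail.
AM (methods 1·2): 0.36 vs {0.29, 0.47, 0.39, 0.61} → fail.
3 of 3 fail.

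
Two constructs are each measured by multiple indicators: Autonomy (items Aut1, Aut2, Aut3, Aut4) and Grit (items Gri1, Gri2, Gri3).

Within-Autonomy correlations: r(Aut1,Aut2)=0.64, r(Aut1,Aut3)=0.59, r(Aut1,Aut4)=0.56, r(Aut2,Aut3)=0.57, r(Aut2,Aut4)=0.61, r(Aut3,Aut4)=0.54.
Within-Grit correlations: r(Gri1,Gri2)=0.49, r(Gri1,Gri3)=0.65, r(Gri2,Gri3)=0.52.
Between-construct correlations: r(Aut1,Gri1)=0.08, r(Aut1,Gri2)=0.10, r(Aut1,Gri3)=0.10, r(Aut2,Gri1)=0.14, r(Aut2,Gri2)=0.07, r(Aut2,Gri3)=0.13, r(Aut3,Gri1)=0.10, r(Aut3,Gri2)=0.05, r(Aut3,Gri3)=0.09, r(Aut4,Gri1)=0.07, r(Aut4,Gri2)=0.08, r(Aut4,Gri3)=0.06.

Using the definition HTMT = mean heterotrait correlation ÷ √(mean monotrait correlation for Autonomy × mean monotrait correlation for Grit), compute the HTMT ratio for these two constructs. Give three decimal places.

0.157

Mean heterotrait r = 1.07/12 = 0.0892.
Mean within-Aut = 3.51/6 = 0.5850; mean within-Gri = 1.66/3 = 0.5533.
Geometric mean = √(0.5850 × 0.5533) = 0.5689.
HTMT = 0.0892 / 0.5689 = 0.157.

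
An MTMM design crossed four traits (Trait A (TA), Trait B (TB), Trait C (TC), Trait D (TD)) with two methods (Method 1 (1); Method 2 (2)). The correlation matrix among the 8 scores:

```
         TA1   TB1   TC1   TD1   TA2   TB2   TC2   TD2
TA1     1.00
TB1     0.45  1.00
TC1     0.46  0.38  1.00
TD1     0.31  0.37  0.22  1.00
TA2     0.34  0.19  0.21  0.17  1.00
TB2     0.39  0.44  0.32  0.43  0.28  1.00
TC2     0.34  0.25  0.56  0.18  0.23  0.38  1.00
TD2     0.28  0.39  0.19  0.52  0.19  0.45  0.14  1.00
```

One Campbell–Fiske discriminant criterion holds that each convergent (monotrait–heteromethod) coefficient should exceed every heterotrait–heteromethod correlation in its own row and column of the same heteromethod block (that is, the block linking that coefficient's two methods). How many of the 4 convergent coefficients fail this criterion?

Each convergent coefficient versus the relevant comparison correlations:
TA (methods 1·2): 0.34 vs {0.39, 0.19, 0.34, 0.21, 0.28, 0.17} → fail.
TB (methods 1·2): 0.44 vs {0.19, 0.39, 0.25, 0.32, 0.39, 0.43} → pass.
TC (methods 1·2): 0.56 vs {0.21, 0.34, 0.32, 0.25, 0.19, 0.18} → pass.
TD (methods 1·2): 0.52 vs {0.17, 0.28, 0.43, 0.39, 0.18, 0.19} → pass.
1 of 4 fail.

1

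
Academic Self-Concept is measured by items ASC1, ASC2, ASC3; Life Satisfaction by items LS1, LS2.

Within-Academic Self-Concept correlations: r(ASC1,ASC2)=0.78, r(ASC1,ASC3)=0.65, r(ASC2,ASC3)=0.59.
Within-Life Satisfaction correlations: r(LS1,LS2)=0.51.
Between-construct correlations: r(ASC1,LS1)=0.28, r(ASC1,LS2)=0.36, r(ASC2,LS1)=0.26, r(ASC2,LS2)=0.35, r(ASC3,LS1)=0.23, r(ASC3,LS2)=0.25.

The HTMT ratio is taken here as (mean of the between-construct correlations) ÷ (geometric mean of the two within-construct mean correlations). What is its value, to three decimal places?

Between-construct mean = 1.73/6 = 0.2883.
Mean within-ASC = 2.02/3 = 0.6733; mean within-LS = 0.51/1 = 0.5100.
Geometric mean = √(0.6733 × 0.5100) = 0.5860.
HTMT = 0.2883 / 0.5860 = 0.492.

0.492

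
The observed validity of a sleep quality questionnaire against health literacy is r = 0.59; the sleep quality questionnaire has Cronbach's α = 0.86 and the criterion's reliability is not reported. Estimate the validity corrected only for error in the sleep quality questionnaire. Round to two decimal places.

Single correction: r_c = r_obs / √r_xx = 0.59 / √0.86 = 0.59 / 0.9274 ≈ 0.64.

0.64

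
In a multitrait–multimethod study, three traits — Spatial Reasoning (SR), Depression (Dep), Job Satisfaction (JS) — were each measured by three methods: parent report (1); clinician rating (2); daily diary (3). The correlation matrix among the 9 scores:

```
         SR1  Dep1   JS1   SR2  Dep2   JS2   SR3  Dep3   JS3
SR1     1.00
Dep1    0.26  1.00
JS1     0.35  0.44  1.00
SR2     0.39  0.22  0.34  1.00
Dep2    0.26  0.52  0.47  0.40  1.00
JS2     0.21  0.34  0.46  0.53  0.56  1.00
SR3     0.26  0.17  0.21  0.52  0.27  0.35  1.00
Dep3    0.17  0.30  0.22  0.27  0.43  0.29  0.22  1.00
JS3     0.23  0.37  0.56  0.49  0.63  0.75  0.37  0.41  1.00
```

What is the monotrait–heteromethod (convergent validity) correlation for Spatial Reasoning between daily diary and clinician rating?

0.52

Same trait (SR), different methods: r(SR3, SR2) = 0.52.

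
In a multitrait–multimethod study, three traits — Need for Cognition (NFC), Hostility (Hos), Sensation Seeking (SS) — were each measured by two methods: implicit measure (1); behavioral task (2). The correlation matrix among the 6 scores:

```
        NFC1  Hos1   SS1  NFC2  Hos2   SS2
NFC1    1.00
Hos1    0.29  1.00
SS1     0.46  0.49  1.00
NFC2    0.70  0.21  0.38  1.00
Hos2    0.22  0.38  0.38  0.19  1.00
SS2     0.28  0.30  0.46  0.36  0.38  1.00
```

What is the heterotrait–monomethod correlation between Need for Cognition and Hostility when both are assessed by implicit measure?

Different traits, same method: r(NFC1, Hos1) = 0.29.

0.29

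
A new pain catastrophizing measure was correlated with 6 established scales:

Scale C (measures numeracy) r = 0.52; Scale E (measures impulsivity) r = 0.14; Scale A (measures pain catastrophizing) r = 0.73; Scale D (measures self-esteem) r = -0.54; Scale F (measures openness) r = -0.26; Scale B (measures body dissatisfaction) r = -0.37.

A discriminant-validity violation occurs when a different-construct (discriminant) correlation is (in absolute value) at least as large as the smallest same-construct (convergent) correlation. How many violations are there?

0

Convergent (same construct = pain catastrophizing): Scale A.
Smallest convergent = 0.73. Discriminant |r|: 0.52, 0.14, 0.54, 0.26, 0.37; count ≥ 0.73 → 0.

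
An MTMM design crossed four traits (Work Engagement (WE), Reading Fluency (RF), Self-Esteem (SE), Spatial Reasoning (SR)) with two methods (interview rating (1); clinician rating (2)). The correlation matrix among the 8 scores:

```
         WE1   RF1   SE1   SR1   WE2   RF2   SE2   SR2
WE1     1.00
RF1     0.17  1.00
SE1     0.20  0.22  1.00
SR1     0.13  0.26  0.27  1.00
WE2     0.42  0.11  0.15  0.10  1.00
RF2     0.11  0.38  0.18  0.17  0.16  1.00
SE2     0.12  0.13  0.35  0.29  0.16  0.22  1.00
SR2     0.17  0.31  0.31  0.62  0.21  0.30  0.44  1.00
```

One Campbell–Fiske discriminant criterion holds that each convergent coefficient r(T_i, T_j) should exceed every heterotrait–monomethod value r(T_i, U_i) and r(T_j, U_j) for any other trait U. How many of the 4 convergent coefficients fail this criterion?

1

Checking each validity diagonal entry against its comparison values:
WE (methods 1·2): 0.42 vs {0.17, 0.16, 0.20, 0.16, 0.13, 0.21} → pass.
RF (methods 1·2): 0.38 vs {0.17, 0.16, 0.22, 0.22, 0.26, 0.30} → pass.
SE (methods 1·2): 0.35 vs {0.20, 0.16, 0.22, 0.22, 0.27, 0.44} → fail.
SR (methods 1·2): 0.62 vs {0.13, 0.21, 0.26, 0.30, 0.27, 0.44} → pass.
1 of 4 fail.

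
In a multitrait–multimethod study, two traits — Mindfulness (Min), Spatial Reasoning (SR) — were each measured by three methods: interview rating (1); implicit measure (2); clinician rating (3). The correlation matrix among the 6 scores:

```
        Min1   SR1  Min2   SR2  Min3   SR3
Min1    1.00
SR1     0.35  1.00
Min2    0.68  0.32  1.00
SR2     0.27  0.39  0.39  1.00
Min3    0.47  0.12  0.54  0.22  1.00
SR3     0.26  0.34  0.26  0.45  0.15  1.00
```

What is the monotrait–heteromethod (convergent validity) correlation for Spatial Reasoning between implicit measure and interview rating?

Same trait (SR), different methods: r(SR2, SR1) = 0.39.

0.39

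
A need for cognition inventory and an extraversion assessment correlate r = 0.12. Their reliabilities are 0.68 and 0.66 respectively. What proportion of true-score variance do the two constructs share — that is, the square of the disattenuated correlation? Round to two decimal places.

0.03

Disattenuated r = 0.12 / √(0.68 × 0.66) = 0.12 / 0.6699 = 0.1791.
Shared true-score variance = 0.1791² = 0.0321 ≈ 0.03.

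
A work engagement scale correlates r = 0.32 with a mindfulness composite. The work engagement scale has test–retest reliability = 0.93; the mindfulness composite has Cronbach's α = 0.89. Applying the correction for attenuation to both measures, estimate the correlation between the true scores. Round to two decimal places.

0.35

r_true = r_obs / √(r_xx · r_yy) = 0.32 / √(0.93 × 0.89) = 0.32 / √0.8277 = 0.32 / 0.9098 ≈ 0.35.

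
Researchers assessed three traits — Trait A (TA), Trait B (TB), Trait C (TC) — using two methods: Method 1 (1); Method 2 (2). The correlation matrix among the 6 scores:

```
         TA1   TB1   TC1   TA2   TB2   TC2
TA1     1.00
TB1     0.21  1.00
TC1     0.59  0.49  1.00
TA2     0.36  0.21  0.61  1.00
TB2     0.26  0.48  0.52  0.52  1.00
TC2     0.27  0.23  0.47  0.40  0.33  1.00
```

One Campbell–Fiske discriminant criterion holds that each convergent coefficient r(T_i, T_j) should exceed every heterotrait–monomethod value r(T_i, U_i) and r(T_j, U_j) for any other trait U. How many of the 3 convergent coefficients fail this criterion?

Each convergent coefficient versus the relevant comparison correlations:
TA (methods 1·2): 0.36 vs {0.21, 0.52, 0.59, 0.40} → fail.
TB (methods 1·2): 0.48 vs {0.21, 0.52, 0.49, 0.33} → fail.
TC (methods 1·2): 0.47 vs {0.59, 0.40, 0.49, 0.33} → fail.
3 of 3 fail.

3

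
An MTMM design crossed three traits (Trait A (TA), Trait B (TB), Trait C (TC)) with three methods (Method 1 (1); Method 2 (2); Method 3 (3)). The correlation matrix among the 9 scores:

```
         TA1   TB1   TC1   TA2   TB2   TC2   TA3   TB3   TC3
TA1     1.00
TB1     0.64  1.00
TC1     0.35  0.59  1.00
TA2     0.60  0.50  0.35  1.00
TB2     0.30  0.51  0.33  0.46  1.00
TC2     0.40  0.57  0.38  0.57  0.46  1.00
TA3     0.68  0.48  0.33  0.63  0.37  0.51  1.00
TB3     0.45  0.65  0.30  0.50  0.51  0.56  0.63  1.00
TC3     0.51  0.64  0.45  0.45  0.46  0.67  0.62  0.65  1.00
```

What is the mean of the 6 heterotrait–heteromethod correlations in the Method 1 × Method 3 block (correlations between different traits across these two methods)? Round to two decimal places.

HTHM values (method 1 × method 3): 0.45, 0.51, 0.48, 0.64, 0.33, 0.30; mean = 2.71/6 = 0.45.

0.45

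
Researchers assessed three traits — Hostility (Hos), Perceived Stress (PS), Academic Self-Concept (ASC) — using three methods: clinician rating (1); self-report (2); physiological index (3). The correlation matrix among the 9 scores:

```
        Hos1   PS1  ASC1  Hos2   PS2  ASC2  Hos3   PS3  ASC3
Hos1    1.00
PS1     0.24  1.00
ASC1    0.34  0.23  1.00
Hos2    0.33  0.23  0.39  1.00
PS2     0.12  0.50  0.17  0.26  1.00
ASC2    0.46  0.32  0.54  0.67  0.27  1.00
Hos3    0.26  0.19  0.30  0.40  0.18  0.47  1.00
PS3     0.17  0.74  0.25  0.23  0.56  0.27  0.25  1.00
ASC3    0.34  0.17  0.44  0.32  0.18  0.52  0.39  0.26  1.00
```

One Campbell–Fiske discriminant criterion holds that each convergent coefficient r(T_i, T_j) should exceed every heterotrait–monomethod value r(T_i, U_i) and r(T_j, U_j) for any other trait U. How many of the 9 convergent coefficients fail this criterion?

5

Each convergent coefficient versus the relevant comparison correlations:
Hos (methods 1·2): 0.33 vs {0.24, 0.26, 0.34, 0.67} → fail.
Hos (methods 1·3): 0.26 vs {0.24, 0.25, 0.34, 0.39} → fail.
Hos (methods 2·3): 0.40 vs {0.26, 0.25, 0.67, 0.39} → fail.
PS (methods 1·2): 0.50 vs {0.24, 0.26, 0.23, 0.27} → pass.
PS (methods 1·3): 0.74 vs {0.24, 0.25, 0.23, 0.26} → pass.
PS (methods 2·3): 0.56 vs {0.26, 0.25, 0.27, 0.26} → pass.
ASC (methods 1·2): 0.54 vs {0.34, 0.67, 0.23, 0.27} → fail.
ASC (methods 1·3): 0.44 vs {0.34, 0.39, 0.23, 0.26} → pass.
ASC (methods 2·3): 0.52 vs {0.67, 0.39, 0.27, 0.26} → fail.
5 of 9 fail.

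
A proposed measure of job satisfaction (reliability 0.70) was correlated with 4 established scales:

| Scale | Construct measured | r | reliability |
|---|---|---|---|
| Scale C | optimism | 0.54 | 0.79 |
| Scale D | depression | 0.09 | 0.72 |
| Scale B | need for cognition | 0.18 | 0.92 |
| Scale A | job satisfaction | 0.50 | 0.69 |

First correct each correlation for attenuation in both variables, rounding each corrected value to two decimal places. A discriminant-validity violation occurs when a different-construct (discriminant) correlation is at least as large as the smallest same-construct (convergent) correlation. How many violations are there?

Disattenuated r (r / √(r_scale · r_new)):
  Scale C (disc): 0.54 / √(0.79·0.70) = 0.73
  Scale D (disc): 0.09 / √(0.72·0.70) = 0.13
  Scale B (disc): 0.18 / √(0.92·0.70) = 0.22
  Scale A (conv): 0.50 / √(0.69·0.70) = 0.72
Smallest convergent = 0.72. Discriminant values: 0.73, 0.13, 0.22; count ≥ 0.72 → 1.

1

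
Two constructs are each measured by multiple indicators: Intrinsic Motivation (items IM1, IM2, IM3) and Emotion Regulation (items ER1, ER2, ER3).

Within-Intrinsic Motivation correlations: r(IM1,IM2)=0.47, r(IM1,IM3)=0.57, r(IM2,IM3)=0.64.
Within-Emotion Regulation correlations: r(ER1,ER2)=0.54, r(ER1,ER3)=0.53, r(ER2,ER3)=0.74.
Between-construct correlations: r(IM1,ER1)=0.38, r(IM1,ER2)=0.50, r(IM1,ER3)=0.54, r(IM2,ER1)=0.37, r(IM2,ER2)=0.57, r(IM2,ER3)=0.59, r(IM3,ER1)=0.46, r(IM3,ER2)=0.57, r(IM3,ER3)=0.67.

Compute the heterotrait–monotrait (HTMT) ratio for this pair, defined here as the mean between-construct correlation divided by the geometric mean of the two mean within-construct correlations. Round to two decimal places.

Mean between = 4.65/9 = 0.5167.
Mean within-IM = 1.68/3 = 0.5600; mean within-ER = 1.81/3 = 0.6033.
Geometric mean = √(0.5600 × 0.6033) = 0.5812.
HTMT = 0.5167 / 0.5812 = 0.89.

0.89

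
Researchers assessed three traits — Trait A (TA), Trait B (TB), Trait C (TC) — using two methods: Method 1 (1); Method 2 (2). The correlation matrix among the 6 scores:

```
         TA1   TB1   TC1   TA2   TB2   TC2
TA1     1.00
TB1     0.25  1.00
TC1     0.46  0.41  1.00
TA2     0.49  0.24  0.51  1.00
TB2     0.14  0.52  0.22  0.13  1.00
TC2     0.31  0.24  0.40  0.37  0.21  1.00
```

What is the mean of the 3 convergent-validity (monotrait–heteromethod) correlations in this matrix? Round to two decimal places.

Convergent values: 0.49, 0.52, 0.40; mean = 1.41/3 = 0.47.

0.47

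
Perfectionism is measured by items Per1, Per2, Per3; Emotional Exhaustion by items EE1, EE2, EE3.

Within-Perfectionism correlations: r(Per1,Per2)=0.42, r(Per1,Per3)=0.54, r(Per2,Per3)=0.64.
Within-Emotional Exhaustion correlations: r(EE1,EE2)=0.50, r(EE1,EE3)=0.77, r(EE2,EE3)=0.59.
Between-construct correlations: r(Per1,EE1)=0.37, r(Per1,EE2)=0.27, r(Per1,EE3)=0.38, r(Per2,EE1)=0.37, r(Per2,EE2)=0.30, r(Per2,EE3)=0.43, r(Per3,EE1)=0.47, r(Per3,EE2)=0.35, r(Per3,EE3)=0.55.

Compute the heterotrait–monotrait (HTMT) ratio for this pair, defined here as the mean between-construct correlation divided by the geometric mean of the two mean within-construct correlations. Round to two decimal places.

Mean heterotrait r = 3.49/9 = 0.3878.
Mean within-Per = 1.60/3 = 0.5333; mean within-EE = 1.86/3 = 0.6200.
Geometric mean = √(0.5333 × 0.6200) = 0.5750.
HTMT = 0.3878 / 0.5750 = 0.67.

0.67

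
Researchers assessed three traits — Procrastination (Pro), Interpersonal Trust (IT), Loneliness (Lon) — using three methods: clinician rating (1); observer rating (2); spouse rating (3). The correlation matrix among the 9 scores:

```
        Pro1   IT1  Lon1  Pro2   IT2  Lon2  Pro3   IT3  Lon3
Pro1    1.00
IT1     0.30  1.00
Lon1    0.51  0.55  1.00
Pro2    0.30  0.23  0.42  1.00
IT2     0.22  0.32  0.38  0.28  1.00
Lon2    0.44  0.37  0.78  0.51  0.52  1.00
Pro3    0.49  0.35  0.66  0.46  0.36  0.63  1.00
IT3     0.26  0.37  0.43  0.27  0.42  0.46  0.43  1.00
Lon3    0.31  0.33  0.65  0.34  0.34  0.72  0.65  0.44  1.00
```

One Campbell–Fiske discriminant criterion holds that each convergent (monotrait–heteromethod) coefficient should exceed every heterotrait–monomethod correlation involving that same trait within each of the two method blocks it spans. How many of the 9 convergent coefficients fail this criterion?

7

Each convergent coefficient versus the relevant comparison correlations:
Pro (methods 1·2): 0.30 vs {0.30, 0.28, 0.51, 0.51} → fail.
Pro (methods 1·3): 0.49 vs {0.30, 0.43, 0.51, 0.65} → fail.
Pro (methods 2·3): 0.46 vs {0.28, 0.43, 0.51, 0.65} → fail.
IT (methods 1·2): 0.32 vs {0.30, 0.28, 0.55, 0.52} → fail.
IT (methods 1·3): 0.37 vs {0.30, 0.43, 0.55, 0.44} → fail.
IT (methods 2·3): 0.42 vs {0.28, 0.43, 0.52, 0.44} → fail.
Lon (methods 1·2): 0.78 vs {0.51, 0.51, 0.55, 0.52} → pass.
Lon (methods 1·3): 0.65 vs {0.51, 0.65, 0.55, 0.44} → fail.
Lon (methods 2·3): 0.72 vs {0.51, 0.65, 0.52, 0.44} → pass.
7 of 9 fail.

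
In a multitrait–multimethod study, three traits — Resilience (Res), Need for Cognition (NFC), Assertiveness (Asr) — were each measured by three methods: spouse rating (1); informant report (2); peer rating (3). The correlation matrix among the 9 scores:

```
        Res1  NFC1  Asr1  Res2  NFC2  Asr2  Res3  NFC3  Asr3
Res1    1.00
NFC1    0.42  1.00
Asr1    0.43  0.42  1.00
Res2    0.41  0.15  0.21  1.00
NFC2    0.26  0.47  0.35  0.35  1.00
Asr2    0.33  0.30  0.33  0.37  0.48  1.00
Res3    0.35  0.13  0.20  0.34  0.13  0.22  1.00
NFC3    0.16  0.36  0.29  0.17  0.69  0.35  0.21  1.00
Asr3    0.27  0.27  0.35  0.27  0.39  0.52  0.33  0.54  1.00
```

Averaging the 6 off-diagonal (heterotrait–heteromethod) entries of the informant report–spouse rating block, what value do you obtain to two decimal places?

0.27

HTHM values (method 2 × method 1): 0.15, 0.21, 0.26, 0.35, 0.33, 0.30; mean = 1.60/6 = 0.27.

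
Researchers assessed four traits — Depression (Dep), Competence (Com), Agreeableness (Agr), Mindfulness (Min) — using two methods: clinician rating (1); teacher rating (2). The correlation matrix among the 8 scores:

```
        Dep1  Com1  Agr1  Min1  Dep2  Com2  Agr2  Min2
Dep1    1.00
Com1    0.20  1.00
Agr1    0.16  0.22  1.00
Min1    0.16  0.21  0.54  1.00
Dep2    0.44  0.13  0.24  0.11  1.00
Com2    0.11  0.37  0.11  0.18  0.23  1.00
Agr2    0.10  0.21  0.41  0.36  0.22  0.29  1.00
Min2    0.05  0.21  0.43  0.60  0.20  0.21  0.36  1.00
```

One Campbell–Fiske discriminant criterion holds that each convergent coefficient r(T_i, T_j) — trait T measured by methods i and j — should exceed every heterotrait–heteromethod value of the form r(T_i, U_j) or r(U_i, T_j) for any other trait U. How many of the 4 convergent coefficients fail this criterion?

Checking each validity diagonal entry against its comparison values:
Dep (methods 1·2): 0.44 vs {0.11, 0.13, 0.10, 0.24, 0.05, 0.11} → pass.
Com (methods 1·2): 0.37 vs {0.13, 0.11, 0.21, 0.11, 0.21, 0.18} → pass.
Agr (methods 1·2): 0.41 vs {0.24, 0.10, 0.11, 0.21, 0.43, 0.36} → fail.
Min (methods 1·2): 0.60 vs {0.11, 0.05, 0.18, 0.21, 0.36, 0.43} → pass.
1 of 4 fail.

1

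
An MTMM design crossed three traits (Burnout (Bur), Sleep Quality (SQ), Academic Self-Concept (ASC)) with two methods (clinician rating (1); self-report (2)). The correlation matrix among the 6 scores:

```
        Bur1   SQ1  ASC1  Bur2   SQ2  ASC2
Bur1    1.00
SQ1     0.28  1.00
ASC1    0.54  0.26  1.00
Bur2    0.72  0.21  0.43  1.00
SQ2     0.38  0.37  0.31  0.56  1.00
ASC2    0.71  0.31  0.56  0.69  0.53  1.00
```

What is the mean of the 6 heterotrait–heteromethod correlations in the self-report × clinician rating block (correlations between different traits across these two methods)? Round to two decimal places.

HTHM values (method 2 × method 1): 0.21, 0.43, 0.38, 0.31, 0.71, 0.31; mean = 2.35/6 = 0.39.

0.39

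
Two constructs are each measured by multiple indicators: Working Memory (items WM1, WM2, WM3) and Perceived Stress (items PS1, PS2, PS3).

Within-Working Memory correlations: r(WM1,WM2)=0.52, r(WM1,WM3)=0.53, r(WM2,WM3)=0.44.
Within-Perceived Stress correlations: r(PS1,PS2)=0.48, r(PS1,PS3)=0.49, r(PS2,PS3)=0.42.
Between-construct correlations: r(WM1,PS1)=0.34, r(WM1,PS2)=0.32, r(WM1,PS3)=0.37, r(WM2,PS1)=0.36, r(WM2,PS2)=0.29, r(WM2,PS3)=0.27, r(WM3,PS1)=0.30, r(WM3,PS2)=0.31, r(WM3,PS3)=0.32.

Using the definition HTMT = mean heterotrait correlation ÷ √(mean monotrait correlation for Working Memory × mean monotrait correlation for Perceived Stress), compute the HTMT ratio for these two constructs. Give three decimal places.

0.667

Mean between = 2.88/9 = 0.3200.
Mean within-WM = 1.49/3 = 0.4967; mean within-PS = 1.39/3 = 0.4633.
Geometric mean = √(0.4967 × 0.4633) = 0.4797.
HTMT = 0.3200 / 0.4797 = 0.667.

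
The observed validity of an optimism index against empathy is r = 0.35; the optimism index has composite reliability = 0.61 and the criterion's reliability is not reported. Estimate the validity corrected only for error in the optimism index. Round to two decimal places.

Single correction: r_c = r_obs / √r_xx = 0.35 / √0.61 = 0.35 / 0.7810 ≈ 0.45.

0.45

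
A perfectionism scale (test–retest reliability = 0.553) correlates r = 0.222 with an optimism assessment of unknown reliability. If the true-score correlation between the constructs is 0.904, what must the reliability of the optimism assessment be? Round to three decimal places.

0.109

r_true = r_obs / √(r_xx · r_yy) ⇒ 0.904 = 0.222 / √(0.553 · r_yy).
√(0.553 · r_yy) = 0.222 / 0.904 = 0.2456; 0.553 · r_yy = 0.0603; r_yy = 0.0603 / 0.553 ≈ 0.109.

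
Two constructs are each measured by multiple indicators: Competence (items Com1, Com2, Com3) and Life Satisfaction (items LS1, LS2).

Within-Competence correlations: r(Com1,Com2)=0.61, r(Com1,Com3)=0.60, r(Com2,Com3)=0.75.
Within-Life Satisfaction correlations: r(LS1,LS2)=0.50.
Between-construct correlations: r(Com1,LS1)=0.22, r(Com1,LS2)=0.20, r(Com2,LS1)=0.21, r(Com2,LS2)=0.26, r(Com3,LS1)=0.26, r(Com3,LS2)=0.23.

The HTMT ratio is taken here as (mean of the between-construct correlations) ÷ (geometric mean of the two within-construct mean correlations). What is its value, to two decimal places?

0.40

Mean heterotrait r = 1.38/6 = 0.2300.
Mean within-Com = 1.96/3 = 0.6533; mean within-LS = 0.50/1 = 0.5000.
Geometric mean = √(0.6533 × 0.5000) = 0.5715.
HTMT = 0.2300 / 0.5715 = 0.40.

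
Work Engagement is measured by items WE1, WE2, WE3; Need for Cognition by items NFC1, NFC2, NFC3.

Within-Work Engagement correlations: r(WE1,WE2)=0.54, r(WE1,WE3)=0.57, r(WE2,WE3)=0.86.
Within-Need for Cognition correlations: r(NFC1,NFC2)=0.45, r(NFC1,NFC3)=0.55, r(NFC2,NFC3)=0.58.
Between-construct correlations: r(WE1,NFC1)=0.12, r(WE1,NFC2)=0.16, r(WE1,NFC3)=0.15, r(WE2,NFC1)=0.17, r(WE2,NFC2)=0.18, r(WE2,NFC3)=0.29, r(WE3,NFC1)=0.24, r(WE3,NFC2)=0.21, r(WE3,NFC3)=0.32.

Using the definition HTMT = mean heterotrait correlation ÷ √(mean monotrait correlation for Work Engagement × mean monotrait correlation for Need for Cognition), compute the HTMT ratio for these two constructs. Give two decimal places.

0.35

Mean between = 1.84/9 = 0.2044.
Mean within-WE = 1.97/3 = 0.6567; mean within-NFC = 1.58/3 = 0.5267.
Geometric mean = √(0.6567 × 0.5267) = 0.5881.
HTMT = 0.2044 / 0.5881 = 0.35.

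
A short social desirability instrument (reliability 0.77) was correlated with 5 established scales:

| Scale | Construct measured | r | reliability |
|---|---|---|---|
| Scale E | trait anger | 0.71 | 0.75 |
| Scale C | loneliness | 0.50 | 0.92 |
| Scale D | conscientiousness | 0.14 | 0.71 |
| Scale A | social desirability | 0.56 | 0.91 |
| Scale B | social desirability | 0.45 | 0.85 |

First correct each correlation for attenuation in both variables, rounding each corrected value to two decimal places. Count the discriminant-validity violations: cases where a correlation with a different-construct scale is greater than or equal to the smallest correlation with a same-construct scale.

2

Disattenuated r (r / √(r_scale · r_new)):
  Scale E (disc): 0.71 / √(0.75·0.77) = 0.93
  Scale C (disc): 0.50 / √(0.92·0.77) = 0.59
  Scale D (disc): 0.14 / √(0.71·0.77) = 0.19
  Scale A (conv): 0.56 / √(0.91·0.77) = 0.67
  Scale B (conv): 0.45 / √(0.85·0.77) = 0.56
Smallest convergent = 0.56. Discriminant values: 0.93, 0.59, 0.19; count ≥ 0.56 → 2.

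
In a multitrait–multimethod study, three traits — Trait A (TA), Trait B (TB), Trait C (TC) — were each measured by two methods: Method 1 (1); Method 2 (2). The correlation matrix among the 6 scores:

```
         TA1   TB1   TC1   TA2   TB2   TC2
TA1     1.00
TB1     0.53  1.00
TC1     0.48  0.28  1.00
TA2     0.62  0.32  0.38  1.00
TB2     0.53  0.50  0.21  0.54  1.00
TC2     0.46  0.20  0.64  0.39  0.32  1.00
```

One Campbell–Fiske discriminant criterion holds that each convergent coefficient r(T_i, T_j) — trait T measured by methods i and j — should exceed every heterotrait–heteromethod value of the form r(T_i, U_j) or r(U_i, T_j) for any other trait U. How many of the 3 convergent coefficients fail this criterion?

1

Convergent coefficients and their comparison sets:
TA (methods 1·2): 0.62 vs {0.53, 0.32, 0.46, 0.38} → pass.
TB (methods 1·2): 0.50 vs {0.32, 0.53, 0.20, 0.21} → fail.
TC (methods 1·2): 0.64 vs {0.38, 0.46, 0.21, 0.20} → pass.
1 of 3 fail.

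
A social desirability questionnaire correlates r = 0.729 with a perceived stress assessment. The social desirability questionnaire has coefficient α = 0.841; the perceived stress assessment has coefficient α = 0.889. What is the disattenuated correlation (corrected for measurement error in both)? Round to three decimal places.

0.843

r_true = r_obs / √(r_xx · r_yy) = 0.729 / √(0.841 × 0.889) = 0.729 / √0.747649 = 0.729 / 0.8647 ≈ 0.843.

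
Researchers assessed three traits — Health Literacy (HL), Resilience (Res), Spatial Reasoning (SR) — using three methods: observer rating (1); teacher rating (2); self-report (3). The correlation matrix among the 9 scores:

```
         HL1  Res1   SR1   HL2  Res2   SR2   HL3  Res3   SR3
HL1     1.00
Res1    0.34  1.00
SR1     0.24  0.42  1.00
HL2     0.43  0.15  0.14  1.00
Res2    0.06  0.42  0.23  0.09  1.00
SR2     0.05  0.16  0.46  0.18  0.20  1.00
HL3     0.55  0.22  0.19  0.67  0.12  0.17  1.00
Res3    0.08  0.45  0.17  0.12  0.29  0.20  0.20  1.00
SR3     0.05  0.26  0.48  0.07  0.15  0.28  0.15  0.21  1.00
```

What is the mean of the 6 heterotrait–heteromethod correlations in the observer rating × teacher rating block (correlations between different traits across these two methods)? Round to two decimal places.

HTHM values (method 1 × method 2): 0.06, 0.05, 0.15, 0.16, 0.14, 0.23; mean = 0.79/6 = 0.13.

0.13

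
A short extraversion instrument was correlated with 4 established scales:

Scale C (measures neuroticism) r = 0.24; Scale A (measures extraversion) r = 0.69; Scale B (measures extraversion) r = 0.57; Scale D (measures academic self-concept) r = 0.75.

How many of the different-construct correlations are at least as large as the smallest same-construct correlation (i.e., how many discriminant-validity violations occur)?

1

Convergent (same construct = extraversion): Scale A, Scale B.
Smallest convergent = 0.57. Discriminant values: 0.24, 0.75; count ≥ 0.57 → 1.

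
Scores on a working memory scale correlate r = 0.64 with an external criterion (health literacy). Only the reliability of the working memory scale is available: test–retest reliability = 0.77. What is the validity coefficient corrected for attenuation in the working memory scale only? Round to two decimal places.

Single correction: r_c = r_obs / √r_xx = 0.64 / √0.77 = 0.64 / 0.8775 ≈ 0.73.

0.73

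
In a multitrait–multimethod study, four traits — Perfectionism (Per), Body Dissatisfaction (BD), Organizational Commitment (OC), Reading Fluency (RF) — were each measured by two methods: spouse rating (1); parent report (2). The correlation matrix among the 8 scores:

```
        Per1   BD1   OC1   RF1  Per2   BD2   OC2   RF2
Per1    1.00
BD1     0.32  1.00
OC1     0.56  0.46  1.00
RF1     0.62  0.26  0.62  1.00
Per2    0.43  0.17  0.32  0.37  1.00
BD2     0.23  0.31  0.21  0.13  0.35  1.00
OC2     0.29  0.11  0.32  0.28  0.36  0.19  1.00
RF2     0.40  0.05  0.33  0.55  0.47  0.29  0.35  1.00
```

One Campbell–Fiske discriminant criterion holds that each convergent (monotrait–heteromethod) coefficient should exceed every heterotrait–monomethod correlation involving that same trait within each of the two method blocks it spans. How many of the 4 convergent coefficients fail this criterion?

Each convergent coefficient versus the relevant comparison correlations:
Per (methods 1·2): 0.43 vs {0.32, 0.35, 0.56, 0.36, 0.62, 0.47} → fail.
BD (methods 1·2): 0.31 vs {0.32, 0.35, 0.46, 0.19, 0.26, 0.29} → fail.
OC (methods 1·2): 0.32 vs {0.56, 0.36, 0.46, 0.19, 0.62, 0.35} → fail.
RF (methods 1·2): 0.55 vs {0.62, 0.47, 0.26, 0.29, 0.62, 0.35} → fail.
4 of 4 fail.

4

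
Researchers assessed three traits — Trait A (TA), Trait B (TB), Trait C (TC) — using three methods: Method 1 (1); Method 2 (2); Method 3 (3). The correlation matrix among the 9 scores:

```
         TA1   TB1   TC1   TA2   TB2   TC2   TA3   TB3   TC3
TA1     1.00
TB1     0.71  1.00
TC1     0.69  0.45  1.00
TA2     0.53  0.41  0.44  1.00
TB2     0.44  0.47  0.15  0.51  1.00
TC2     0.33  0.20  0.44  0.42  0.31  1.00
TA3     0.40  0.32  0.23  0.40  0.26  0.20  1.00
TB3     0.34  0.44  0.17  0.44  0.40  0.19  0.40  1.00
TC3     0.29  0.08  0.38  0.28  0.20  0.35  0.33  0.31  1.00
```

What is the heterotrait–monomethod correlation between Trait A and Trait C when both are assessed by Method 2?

0.42

Different traits, same method: r(TA2, TC2) = 0.42.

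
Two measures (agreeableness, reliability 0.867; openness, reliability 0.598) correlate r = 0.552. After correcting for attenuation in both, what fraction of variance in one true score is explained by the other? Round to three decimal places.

0.588

Disattenuated r = 0.552 / √(0.867 × 0.598) = 0.552 / 0.7200 = 0.7667.
Shared true-score variance = 0.7667² = 0.5878 ≈ 0.588.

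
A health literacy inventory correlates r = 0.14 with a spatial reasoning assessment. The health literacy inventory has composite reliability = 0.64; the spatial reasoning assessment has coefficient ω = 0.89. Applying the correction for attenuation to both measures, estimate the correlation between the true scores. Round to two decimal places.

r_true = r_obs / √(r_xx · r_yy) = 0.14 / √(0.64 × 0.89) = 0.14 / √0.5696 = 0.14 / 0.7547 ≈ 0.19.

0.19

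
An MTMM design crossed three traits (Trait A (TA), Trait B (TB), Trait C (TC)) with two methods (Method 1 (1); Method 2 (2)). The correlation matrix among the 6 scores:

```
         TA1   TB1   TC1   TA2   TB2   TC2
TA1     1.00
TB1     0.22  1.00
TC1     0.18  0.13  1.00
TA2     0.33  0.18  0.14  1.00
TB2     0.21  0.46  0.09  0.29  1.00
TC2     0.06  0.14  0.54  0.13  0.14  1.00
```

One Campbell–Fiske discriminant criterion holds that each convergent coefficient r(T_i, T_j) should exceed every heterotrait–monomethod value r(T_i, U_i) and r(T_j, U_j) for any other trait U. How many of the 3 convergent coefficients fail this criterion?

Convergent coefficients and their comparison sets:
TA (methods 1·2): 0.33 vs {0.22, 0.29, 0.18, 0.13} → pass.
TB (methods 1·2): 0.46 vs {0.22, 0.29, 0.13, 0.14} → pass.
TC (methods 1·2): 0.54 vs {0.18, 0.13, 0.13, 0.14} → pass.
0 of 3 fail.

0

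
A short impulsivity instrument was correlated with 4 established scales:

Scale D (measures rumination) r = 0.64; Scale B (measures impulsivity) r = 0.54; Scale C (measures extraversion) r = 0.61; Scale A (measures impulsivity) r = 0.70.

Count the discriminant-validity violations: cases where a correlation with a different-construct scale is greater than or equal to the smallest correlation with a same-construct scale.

2

Convergent (same construct = impulsivity): Scale B, Scale A.
Smallest convergent = 0.54. Discriminant values: 0.64, 0.61; count ≥ 0.54 → 2.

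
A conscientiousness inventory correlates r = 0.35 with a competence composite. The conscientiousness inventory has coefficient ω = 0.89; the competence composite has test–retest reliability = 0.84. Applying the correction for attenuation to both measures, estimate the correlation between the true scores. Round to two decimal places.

0.40

r_true = r_obs / √(r_xx · r_yy) = 0.35 / √(0.89 × 0.84) = 0.35 / √0.7476 = 0.35 / 0.8646 ≈ 0.40.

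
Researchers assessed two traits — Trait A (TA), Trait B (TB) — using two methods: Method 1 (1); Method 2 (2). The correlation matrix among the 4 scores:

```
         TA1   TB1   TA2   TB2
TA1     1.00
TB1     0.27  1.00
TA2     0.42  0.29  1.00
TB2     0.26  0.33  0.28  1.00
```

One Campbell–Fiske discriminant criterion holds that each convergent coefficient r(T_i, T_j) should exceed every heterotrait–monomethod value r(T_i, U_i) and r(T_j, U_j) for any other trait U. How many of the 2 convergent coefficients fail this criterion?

0

Convergent coefficients and their comparison sets:
TA (methods 1·2): 0.42 vs {0.27, 0.28} → pass.
TB (methods 1·2): 0.33 vs {0.27, 0.28} → pass.
0 of 2 fail.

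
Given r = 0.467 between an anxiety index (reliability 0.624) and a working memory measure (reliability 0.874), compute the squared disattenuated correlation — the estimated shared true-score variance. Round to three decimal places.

Disattenuated r = 0.467 / √(0.624 × 0.874) = 0.467 / 0.7385 = 0.6324.
Shared true-score variance = 0.6324² = 0.3999 ≈ 0.400.

0.400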